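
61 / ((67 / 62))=3782 / 67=56.45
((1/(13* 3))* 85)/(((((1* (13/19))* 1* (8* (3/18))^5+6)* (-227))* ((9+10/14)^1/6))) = -161595/242064628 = -0.00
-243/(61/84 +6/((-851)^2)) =-14782390812/44176765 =-334.62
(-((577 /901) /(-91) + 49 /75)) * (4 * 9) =-47691408 /2049775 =-23.27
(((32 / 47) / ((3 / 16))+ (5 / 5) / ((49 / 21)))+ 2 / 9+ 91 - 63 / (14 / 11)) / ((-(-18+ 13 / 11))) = 2982331 / 1095570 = 2.72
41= 41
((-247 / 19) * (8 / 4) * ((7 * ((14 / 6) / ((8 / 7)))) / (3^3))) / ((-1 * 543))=4459 / 175932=0.03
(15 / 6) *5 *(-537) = -13425 / 2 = -6712.50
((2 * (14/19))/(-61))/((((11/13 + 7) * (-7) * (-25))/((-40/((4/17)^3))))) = 3757/69540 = 0.05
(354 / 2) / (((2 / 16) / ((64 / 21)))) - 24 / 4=30166 / 7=4309.43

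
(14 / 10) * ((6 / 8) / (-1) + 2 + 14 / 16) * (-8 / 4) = -5.95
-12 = -12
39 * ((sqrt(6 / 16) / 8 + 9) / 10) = 39 * sqrt(6) / 320 + 351 / 10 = 35.40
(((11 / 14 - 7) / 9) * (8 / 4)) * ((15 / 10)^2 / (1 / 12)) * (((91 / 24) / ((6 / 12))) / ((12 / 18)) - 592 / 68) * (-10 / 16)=473715 / 7616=62.20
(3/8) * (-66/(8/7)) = -693/32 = -21.66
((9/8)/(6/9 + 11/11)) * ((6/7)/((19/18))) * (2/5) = 729/3325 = 0.22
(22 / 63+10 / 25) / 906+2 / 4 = 142931 / 285390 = 0.50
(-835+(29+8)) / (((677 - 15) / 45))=-17955 / 331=-54.24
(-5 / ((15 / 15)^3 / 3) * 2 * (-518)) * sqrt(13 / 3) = 5180 * sqrt(39) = 32349.09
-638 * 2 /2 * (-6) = 3828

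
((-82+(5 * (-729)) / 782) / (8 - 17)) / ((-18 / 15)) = -338845 / 42228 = -8.02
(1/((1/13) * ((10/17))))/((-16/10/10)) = -1105/8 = -138.12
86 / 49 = 1.76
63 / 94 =0.67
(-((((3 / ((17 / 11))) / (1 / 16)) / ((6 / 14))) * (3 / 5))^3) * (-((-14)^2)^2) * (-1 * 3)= -5818744463228928 / 614125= -9474853593.70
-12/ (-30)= 2/ 5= 0.40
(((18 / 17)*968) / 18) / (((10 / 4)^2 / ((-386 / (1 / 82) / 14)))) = -61278272 / 2975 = -20597.74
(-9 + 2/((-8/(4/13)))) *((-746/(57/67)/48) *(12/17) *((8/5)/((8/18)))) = 8846814/20995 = 421.38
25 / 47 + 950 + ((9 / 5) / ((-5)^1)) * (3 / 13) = 14518106 / 15275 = 950.45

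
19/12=1.58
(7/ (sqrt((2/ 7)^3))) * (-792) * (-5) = 48510 * sqrt(14) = 181507.80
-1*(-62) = 62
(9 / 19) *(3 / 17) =27 / 323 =0.08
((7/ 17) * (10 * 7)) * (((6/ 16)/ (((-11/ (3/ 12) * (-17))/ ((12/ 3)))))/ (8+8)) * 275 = 0.99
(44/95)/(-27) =-44/2565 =-0.02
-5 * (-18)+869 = 959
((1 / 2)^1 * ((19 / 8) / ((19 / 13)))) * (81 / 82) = 1053 / 1312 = 0.80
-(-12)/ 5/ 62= 6/ 155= 0.04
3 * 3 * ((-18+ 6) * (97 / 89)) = -10476 / 89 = -117.71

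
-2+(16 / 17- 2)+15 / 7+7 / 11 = -366 / 1309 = -0.28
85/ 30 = 2.83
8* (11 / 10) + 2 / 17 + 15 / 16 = 13403 / 1360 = 9.86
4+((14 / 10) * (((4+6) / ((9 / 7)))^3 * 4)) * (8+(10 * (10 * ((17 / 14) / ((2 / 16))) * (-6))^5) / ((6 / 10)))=-15074383233023892414788 / 5103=-2954023757206328123.61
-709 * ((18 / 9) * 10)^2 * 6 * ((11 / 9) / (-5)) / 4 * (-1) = -311960 / 3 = -103986.67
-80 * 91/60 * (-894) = 108472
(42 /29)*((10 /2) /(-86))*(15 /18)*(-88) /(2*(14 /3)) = 825 /1247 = 0.66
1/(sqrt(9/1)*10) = 1/30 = 0.03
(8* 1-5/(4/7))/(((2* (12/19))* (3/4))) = -19/24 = -0.79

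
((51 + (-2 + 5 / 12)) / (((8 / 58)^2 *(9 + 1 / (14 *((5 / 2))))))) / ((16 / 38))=331644145 / 485376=683.27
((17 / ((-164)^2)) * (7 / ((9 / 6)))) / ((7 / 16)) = 34 / 5043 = 0.01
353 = 353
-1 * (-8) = 8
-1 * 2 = -2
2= 2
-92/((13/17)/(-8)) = 962.46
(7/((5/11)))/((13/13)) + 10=127/5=25.40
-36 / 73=-0.49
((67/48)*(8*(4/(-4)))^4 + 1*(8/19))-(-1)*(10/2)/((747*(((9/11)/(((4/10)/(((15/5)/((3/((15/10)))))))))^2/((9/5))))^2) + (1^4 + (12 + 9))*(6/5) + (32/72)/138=28718982401892971702/4999685657540625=5744.16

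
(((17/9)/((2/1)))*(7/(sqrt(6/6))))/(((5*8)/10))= 119/72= 1.65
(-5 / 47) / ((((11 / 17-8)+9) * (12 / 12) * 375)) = -17 / 98700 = -0.00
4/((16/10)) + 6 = 17/2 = 8.50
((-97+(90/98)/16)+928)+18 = 665661/784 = 849.06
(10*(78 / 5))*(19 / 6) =494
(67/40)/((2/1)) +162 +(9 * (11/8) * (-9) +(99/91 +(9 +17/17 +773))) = 6082807/7280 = 835.55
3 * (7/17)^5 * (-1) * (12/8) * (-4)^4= -13.64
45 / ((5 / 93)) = 837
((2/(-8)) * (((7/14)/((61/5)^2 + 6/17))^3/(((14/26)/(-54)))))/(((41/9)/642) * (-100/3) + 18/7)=233530012828125/577785414129547788928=0.00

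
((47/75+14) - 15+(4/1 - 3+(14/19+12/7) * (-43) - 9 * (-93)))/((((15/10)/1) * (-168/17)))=-31041898/628425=-49.40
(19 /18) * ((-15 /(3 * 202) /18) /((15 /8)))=-19 /24543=-0.00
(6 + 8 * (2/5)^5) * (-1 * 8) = -152048/3125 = -48.66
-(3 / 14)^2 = -9 / 196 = -0.05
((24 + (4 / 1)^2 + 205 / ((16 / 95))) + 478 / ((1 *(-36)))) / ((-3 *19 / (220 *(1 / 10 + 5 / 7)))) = -281479 / 72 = -3909.43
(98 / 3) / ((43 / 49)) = 37.22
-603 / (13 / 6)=-3618 / 13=-278.31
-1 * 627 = -627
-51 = -51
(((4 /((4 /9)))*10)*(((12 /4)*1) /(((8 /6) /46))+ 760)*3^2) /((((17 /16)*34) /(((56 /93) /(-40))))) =-2611224 /8959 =-291.46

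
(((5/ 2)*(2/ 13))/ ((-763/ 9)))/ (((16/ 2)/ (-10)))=225/ 39676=0.01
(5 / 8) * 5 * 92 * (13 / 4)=7475 / 8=934.38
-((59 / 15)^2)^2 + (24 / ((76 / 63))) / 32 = -3674109619 / 15390000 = -238.73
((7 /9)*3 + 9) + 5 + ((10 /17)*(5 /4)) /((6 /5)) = 3457 /204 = 16.95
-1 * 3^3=-27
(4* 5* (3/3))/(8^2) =0.31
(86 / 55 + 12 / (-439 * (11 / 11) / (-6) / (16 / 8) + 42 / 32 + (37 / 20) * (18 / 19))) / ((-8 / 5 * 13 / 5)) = -46395355 / 103415884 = -0.45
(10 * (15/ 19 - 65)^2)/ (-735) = -2976800/ 53067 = -56.10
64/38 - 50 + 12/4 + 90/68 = -28419/646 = -43.99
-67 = -67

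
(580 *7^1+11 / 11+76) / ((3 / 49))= 67571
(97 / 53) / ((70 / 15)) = 291 / 742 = 0.39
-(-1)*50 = 50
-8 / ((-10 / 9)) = 36 / 5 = 7.20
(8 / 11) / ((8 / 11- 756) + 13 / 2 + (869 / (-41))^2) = -26896 / 11077571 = -0.00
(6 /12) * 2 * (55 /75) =11 /15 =0.73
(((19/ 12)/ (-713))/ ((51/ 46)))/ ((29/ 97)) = -1843/ 275094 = -0.01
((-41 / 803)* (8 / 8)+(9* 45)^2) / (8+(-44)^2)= 65856017 / 780516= 84.37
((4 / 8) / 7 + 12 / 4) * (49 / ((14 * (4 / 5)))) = 13.44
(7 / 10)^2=49 / 100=0.49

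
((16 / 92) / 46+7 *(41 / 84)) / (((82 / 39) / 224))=7903532 / 21689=364.40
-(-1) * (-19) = -19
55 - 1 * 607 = -552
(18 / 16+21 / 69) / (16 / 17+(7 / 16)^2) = 143072 / 113367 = 1.26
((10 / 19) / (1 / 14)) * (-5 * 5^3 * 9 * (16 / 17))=-12600000 / 323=-39009.29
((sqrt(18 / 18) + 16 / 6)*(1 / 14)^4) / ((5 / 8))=11 / 72030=0.00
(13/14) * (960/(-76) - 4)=-2054/133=-15.44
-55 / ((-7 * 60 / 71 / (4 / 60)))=781 / 1260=0.62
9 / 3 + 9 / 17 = 60 / 17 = 3.53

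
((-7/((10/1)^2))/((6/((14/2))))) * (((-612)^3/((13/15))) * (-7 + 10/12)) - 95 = -8657871643/65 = -133198025.28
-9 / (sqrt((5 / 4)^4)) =-144 / 25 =-5.76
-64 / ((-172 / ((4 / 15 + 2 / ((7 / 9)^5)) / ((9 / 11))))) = 323610848 / 97564635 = 3.32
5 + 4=9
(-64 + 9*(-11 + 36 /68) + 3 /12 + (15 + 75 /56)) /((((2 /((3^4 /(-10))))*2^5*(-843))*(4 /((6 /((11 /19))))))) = -207529533 /3766568960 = -0.06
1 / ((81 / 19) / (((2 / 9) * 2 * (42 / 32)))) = 133 / 972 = 0.14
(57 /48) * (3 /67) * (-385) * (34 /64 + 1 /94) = -17885175 /1612288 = -11.09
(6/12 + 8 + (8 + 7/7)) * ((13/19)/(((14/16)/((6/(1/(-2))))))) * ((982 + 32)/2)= -1581840/19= -83254.74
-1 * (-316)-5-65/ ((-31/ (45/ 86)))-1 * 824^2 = -1809317965/ 2666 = -678663.90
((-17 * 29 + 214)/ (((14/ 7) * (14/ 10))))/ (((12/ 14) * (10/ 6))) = -279/ 4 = -69.75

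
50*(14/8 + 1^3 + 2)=475/2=237.50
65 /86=0.76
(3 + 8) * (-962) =-10582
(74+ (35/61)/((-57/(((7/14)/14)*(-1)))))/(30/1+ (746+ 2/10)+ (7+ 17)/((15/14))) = 5145985/55534644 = 0.09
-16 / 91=-0.18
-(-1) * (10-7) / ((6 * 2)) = 1 / 4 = 0.25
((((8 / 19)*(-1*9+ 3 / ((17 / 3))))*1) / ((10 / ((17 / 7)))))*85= -9792 / 133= -73.62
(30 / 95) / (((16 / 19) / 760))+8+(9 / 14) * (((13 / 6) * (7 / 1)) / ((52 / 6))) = 294.12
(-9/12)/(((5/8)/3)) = -18/5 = -3.60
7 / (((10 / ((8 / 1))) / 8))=224 / 5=44.80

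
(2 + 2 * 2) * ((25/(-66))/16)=-25/176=-0.14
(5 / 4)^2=25 / 16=1.56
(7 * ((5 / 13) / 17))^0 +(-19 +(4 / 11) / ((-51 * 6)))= -18.00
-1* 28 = -28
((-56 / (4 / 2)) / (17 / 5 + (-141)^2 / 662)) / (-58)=46340 / 3209111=0.01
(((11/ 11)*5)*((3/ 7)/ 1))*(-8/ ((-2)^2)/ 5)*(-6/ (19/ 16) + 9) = -450/ 133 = -3.38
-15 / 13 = -1.15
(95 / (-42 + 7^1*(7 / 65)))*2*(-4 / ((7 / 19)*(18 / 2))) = 938600 / 168903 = 5.56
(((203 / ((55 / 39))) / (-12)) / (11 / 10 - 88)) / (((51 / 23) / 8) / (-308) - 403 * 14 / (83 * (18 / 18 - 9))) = 564239312 / 34728450955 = 0.02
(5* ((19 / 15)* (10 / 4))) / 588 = 95 / 3528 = 0.03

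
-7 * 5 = -35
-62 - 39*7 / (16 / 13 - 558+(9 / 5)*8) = -2168003 / 35254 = -61.50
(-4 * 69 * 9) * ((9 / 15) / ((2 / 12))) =-44712 / 5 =-8942.40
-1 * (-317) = 317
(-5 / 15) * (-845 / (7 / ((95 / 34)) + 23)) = 80275 / 7269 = 11.04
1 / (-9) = -1 / 9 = -0.11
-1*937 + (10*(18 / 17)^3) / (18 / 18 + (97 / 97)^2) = -4574321 / 4913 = -931.06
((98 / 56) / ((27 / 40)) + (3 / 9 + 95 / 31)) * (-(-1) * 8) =40112 / 837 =47.92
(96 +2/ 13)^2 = 1562500/ 169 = 9245.56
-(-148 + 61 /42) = 6155 /42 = 146.55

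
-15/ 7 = -2.14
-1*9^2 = -81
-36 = -36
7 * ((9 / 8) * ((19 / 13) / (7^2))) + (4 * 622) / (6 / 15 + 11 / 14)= 126802673 / 60424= 2098.55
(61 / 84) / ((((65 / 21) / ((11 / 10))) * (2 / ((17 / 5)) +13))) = 1037 / 54600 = 0.02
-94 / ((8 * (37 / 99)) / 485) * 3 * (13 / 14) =-88011495 / 2072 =-42476.59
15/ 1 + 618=633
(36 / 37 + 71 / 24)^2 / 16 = 12187081 / 12616704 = 0.97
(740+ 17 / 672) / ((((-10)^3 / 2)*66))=-497297 / 22176000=-0.02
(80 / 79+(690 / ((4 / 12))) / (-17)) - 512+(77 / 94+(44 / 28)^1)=-557046649 / 883694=-630.36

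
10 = 10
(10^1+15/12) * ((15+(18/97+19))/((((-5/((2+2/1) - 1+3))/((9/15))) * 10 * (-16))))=67149/38800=1.73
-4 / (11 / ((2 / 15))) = -8 / 165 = -0.05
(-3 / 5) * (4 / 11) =-12 / 55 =-0.22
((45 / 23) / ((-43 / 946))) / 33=-30 / 23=-1.30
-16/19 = -0.84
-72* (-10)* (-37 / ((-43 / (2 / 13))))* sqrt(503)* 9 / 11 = 479520* sqrt(503) / 6149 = 1748.99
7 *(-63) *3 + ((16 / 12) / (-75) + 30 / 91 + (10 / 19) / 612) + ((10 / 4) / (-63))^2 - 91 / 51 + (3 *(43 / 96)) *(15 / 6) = -35227849893079 / 26665329600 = -1321.11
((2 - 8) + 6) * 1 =0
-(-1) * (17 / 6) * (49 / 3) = 833 / 18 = 46.28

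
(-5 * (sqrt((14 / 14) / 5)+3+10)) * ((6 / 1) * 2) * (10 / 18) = -1300 / 3 - 20 * sqrt(5) / 3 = -448.24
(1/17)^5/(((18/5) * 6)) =5/153344556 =0.00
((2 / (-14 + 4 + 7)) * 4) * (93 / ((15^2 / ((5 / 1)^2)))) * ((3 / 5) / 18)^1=-124 / 135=-0.92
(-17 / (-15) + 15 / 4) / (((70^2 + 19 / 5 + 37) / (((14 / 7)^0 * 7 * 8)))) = 2051 / 37056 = 0.06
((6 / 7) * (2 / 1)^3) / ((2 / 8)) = 192 / 7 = 27.43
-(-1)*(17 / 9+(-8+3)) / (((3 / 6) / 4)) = -224 / 9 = -24.89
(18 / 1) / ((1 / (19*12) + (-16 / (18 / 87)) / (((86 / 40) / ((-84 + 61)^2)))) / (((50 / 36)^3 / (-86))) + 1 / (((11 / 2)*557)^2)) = 100302532171875 / 3403448431963410548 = 0.00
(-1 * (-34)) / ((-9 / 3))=-34 / 3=-11.33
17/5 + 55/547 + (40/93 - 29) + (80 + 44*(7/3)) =13361889/84785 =157.60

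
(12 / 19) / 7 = 12 / 133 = 0.09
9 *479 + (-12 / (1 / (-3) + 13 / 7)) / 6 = 68955 / 16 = 4309.69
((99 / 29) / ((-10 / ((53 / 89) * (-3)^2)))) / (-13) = 47223 / 335530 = 0.14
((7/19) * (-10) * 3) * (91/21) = -910/19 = -47.89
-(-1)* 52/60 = 13/15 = 0.87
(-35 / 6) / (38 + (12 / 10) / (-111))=-925 / 6024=-0.15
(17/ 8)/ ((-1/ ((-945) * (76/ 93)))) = 101745/ 62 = 1641.05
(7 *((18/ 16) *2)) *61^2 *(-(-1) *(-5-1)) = -351634.50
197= 197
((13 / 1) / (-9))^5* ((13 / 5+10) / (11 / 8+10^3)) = -0.08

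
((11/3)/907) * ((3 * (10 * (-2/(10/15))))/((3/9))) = -990/907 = -1.09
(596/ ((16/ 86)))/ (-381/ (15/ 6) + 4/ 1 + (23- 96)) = -32035/ 2214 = -14.47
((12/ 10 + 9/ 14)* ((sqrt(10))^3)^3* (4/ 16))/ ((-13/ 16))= -516000* sqrt(10)/ 91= -17931.16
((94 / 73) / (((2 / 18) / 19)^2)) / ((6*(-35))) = -458109 / 2555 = -179.30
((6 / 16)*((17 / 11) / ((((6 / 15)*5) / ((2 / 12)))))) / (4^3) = 17 / 22528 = 0.00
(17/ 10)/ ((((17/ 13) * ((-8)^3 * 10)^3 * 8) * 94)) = -13/ 1009317314560000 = -0.00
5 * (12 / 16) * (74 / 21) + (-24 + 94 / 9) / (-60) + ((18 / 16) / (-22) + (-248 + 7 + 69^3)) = 54599760631 / 166320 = 328281.39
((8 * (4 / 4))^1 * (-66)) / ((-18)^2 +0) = -44 / 27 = -1.63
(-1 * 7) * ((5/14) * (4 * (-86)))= 860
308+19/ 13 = 4023/ 13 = 309.46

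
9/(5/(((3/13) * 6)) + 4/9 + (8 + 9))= 162/379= 0.43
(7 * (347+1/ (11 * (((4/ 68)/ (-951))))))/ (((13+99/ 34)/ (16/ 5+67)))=-206338860/ 5951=-34672.97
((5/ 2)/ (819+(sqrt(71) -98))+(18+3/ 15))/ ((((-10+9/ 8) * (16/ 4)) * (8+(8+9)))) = -18923233/ 922591750+sqrt(71)/ 184518350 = -0.02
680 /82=8.29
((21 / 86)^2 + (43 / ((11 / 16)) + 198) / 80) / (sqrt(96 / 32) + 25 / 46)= -310284605 / 465600388 + 1427309183 *sqrt(3) / 1164000970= 1.46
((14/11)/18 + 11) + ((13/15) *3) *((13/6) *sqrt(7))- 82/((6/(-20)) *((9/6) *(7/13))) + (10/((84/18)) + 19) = 385.53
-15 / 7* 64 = -960 / 7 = -137.14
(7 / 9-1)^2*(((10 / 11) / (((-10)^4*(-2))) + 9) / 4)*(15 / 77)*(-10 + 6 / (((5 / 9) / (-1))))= -2573987 / 5717250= -0.45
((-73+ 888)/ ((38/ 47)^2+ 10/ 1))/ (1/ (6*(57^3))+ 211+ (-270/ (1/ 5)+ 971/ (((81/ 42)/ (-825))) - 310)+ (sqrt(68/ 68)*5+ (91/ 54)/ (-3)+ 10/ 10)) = -111136479885/ 605540531711906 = -0.00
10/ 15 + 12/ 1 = 38/ 3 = 12.67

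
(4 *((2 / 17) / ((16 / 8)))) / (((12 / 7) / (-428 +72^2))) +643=66085 / 51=1295.78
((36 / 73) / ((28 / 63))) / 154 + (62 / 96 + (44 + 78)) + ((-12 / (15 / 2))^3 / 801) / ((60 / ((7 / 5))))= 82835261826719 / 675363150000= 122.65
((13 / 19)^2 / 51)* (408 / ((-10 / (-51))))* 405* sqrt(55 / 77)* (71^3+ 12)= 999520021188* sqrt(35) / 2527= 2340023818.82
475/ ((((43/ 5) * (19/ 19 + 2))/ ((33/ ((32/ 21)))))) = 548625/ 1376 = 398.71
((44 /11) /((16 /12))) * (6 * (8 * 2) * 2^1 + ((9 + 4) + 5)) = 630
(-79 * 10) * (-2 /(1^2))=1580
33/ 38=0.87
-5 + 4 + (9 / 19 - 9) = -181 / 19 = -9.53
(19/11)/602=19/6622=0.00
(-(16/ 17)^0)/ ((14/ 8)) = -4/ 7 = -0.57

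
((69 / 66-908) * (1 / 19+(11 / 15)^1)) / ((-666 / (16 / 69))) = 662144 / 2667885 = 0.25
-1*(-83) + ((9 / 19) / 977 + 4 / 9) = 83.44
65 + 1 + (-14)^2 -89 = 173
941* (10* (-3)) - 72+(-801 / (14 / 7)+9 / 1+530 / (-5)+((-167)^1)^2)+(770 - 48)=-377 / 2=-188.50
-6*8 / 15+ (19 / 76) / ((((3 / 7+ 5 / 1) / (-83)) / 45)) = -133157 / 760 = -175.21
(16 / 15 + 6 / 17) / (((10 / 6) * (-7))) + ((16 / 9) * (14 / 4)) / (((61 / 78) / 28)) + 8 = 230.65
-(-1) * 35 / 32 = 1.09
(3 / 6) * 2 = 1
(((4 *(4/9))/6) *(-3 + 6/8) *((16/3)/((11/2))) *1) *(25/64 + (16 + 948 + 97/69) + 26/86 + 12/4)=-184020223/293733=-626.49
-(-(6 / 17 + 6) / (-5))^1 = -1.27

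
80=80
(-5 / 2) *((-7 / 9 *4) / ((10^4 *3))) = 7 / 27000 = 0.00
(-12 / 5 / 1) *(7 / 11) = -84 / 55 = -1.53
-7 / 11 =-0.64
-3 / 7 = -0.43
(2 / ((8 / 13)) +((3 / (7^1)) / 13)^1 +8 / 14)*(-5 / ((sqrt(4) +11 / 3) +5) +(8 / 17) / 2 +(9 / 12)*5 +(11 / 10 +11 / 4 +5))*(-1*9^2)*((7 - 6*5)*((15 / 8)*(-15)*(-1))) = 3956400926685 / 1584128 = 2497526.04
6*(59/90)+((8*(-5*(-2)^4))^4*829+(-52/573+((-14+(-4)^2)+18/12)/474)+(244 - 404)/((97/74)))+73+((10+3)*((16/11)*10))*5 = 44784661924860603869261/321999260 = 139083120640900.24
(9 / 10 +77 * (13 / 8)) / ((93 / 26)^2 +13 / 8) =851929 / 97475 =8.74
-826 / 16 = -413 / 8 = -51.62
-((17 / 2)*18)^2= -23409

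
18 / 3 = 6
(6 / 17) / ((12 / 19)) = 19 / 34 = 0.56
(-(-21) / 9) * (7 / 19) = 49 / 57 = 0.86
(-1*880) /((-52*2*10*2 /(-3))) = -33 /26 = -1.27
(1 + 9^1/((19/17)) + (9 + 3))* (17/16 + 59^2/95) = 286555/361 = 793.78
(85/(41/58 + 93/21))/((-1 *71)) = -6902/29607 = -0.23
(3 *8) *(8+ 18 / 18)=216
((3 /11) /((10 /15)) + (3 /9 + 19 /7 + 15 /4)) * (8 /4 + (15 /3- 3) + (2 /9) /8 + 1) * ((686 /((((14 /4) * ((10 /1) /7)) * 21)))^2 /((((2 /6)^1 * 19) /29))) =11988910213 /1692900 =7081.88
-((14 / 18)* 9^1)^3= -343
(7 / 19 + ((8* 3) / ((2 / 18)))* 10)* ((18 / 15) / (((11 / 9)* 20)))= 1108269 / 10450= 106.05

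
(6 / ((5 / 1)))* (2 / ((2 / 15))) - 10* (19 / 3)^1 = -136 / 3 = -45.33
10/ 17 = 0.59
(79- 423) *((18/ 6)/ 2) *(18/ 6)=-1548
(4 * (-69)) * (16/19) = -4416/19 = -232.42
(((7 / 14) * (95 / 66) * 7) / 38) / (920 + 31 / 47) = 1645 / 11423544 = 0.00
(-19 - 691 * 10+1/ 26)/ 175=-180153/ 4550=-39.59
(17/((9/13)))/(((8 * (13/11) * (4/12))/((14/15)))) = 1309/180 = 7.27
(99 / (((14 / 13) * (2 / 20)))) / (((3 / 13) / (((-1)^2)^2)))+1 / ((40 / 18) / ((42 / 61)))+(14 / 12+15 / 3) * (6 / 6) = 25556257 / 6405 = 3990.05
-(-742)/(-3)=-742/3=-247.33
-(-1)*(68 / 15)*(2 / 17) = 8 / 15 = 0.53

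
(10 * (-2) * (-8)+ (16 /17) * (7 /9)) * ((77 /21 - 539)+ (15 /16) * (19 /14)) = -551612393 /6426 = -85840.71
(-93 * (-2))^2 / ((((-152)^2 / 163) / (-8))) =-1409787 / 722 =-1952.61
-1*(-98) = 98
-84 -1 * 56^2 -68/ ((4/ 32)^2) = -7572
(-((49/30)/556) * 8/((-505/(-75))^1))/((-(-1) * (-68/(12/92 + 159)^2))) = 164096100/126252727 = 1.30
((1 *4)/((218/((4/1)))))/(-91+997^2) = 4/54168531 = 0.00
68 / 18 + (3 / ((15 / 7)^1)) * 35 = 475 / 9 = 52.78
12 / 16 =3 / 4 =0.75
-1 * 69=-69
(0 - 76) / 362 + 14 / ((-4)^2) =963 / 1448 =0.67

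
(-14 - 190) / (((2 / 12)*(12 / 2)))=-204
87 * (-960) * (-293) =24471360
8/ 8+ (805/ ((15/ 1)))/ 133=1.40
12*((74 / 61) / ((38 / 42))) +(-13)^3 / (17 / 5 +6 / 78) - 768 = -362461859 / 261934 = -1383.79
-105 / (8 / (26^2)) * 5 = -88725 / 2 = -44362.50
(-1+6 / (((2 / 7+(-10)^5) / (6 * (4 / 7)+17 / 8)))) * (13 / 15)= -0.87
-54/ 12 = -9/ 2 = -4.50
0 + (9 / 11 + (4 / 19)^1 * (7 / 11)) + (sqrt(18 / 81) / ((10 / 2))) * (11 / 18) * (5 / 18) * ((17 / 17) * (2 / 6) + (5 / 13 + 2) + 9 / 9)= 1595 * sqrt(2) / 37908 + 199 / 209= 1.01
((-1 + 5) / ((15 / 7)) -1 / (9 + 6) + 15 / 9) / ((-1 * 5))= -52 / 75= -0.69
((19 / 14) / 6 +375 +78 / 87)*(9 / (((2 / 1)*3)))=916235 / 1624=564.18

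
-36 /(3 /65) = -780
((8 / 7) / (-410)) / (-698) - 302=-151246128 / 500815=-302.00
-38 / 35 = -1.09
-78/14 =-5.57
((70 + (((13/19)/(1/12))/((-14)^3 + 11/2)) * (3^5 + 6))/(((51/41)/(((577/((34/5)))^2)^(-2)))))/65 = 0.00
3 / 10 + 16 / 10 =19 / 10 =1.90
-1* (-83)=83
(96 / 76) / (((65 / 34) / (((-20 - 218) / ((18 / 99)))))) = -1068144 / 1235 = -864.89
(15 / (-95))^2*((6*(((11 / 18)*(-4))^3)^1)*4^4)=-5451776 / 9747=-559.33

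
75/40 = 1.88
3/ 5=0.60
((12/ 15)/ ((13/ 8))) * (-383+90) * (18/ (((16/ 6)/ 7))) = -443016/ 65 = -6815.63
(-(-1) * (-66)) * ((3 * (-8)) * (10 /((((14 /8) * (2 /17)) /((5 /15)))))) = 25645.71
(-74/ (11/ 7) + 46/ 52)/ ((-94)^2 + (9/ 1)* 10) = -13215/ 2552836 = -0.01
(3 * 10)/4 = 15/2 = 7.50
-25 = -25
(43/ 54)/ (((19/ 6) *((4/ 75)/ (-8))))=-2150/ 57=-37.72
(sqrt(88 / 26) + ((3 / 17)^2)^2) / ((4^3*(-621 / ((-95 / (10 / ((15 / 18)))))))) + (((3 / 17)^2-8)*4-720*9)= -3202355712929 / 491771648 + 95*sqrt(143) / 3100032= -6511.88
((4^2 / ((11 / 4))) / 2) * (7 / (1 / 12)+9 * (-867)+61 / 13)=-3209152 / 143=-22441.62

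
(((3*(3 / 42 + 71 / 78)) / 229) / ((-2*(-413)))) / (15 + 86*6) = 134 / 4570055217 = 0.00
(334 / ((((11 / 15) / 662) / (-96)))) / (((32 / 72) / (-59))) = 42267005280 / 11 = 3842455025.45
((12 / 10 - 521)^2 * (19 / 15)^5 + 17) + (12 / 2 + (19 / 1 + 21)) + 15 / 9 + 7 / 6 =881082.77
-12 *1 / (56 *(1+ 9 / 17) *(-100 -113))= 0.00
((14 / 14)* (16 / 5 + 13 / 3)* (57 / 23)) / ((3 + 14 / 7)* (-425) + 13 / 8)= -17176 / 1953505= -0.01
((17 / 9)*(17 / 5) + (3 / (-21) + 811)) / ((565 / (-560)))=-4119088 / 5085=-810.05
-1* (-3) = 3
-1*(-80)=80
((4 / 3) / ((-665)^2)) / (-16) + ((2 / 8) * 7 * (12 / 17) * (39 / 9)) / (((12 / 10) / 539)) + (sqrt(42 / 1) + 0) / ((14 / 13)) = 13 * sqrt(42) / 14 + 72302313411 / 30071300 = 2410.38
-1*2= -2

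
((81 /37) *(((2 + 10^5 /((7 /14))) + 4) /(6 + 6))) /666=300009 /5476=54.79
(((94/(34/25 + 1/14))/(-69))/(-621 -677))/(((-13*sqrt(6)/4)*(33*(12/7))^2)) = -403025*sqrt(6)/34302557496636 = -0.00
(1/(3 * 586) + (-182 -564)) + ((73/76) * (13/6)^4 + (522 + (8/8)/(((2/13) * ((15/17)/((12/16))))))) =-28470670199/144296640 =-197.31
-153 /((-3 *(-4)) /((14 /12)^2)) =-833 /48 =-17.35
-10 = -10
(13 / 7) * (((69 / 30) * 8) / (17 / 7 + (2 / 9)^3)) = 871884 / 62245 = 14.01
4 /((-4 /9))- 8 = -17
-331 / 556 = -0.60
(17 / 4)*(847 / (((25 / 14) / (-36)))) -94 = -1816624 / 25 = -72664.96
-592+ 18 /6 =-589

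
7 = 7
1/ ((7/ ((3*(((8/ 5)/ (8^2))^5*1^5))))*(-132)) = -1/ 31539200000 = -0.00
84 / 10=42 / 5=8.40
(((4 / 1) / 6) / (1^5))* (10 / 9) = 20 / 27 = 0.74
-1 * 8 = -8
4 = 4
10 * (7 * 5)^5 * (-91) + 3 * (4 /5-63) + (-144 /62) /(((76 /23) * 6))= -140755999456132 /2945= -47794906436.72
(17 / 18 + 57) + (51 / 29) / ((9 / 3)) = 30553 / 522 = 58.53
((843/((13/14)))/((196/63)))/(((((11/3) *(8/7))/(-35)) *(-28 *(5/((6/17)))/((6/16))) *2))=1433943/1244672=1.15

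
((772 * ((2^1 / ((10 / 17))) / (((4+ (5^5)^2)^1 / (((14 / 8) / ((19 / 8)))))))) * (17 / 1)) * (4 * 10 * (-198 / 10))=-2473821504 / 927734755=-2.67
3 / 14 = 0.21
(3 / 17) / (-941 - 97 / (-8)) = -8 / 42109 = -0.00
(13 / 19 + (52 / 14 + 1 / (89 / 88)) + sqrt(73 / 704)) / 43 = sqrt(803) / 3784 + 1483 / 11837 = 0.13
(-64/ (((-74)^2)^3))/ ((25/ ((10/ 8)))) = -1/ 51314528180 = -0.00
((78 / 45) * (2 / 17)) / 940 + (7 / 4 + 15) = 4015027 / 239700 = 16.75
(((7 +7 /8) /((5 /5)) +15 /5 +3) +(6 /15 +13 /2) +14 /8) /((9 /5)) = 901 /72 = 12.51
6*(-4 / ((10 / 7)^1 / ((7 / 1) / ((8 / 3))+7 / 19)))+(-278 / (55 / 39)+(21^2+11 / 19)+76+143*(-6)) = -1228581 / 2090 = -587.84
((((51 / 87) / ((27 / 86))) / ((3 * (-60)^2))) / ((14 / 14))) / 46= 0.00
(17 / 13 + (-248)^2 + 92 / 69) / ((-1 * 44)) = -218069 / 156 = -1397.88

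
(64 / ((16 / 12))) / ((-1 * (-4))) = 12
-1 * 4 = -4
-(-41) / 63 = 41 / 63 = 0.65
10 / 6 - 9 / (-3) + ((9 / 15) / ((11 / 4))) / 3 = 782 / 165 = 4.74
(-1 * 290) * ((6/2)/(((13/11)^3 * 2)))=-578985/2197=-263.53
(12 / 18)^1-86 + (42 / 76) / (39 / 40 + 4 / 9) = -353452 / 4161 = -84.94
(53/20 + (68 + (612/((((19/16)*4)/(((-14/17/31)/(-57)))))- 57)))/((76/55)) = 33754413/3402064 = 9.92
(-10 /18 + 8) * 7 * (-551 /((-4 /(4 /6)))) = 258419 /54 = 4785.54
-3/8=-0.38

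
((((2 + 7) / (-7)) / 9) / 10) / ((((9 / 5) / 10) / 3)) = -5 / 21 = -0.24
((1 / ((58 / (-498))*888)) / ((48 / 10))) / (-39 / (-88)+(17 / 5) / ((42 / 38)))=-159775 / 279143096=-0.00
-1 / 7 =-0.14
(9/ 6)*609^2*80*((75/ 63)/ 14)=3784500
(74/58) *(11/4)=407/116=3.51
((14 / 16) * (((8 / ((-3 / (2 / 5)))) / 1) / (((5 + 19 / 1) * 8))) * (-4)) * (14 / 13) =49 / 2340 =0.02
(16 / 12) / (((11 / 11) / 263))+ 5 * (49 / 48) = 17077 / 48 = 355.77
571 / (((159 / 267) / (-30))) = -28765.47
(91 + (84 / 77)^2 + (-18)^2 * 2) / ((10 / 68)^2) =103534828 / 3025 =34226.39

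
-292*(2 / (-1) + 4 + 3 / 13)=-8468 / 13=-651.38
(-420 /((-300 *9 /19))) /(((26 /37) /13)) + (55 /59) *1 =295289 /5310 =55.61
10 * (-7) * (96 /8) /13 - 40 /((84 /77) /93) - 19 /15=-677797 /195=-3475.88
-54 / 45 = -6 / 5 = -1.20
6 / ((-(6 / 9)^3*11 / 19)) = -1539 / 44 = -34.98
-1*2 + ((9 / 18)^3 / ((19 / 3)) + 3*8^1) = 3347 / 152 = 22.02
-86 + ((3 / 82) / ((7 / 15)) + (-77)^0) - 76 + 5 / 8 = -368041 / 2296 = -160.30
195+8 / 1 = 203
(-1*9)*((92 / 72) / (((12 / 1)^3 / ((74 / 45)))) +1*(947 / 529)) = -663198659 / 41135040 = -16.12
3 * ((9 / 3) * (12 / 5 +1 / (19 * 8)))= 16461 / 760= 21.66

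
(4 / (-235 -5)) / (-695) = 1 / 41700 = 0.00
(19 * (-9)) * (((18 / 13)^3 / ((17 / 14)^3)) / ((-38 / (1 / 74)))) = 36006768 / 399372857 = 0.09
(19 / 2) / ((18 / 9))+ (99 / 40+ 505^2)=10201289 / 40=255032.22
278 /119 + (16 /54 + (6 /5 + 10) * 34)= 6159842 /16065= 383.43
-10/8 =-5/4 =-1.25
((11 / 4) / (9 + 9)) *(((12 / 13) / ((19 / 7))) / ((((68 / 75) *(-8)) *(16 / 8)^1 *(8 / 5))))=-9625 / 4299776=-0.00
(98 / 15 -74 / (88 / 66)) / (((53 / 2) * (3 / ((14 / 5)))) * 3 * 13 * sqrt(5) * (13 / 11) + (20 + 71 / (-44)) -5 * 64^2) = 0.00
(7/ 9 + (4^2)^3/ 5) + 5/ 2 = 74023/ 90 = 822.48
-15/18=-5/6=-0.83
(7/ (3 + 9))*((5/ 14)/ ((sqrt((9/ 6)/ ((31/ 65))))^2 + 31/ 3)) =155/ 10028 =0.02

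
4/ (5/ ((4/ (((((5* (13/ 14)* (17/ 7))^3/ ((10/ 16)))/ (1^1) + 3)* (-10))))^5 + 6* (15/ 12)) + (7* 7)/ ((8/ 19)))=33754662127266727590677585916296312322820376032/ 987675478286377477106509156053178914072327315181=0.03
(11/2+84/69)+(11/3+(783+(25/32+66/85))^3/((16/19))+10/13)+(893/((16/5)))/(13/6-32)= 29646982020779789946561181/51697812701184000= 573466854.24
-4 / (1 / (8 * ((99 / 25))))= -3168 / 25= -126.72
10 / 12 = 5 / 6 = 0.83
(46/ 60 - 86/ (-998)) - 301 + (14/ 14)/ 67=-300.13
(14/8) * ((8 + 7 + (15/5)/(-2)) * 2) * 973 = 183897/4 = 45974.25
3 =3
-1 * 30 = -30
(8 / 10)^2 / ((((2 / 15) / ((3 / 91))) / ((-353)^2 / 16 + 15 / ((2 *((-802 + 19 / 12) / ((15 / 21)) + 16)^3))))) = 1232.40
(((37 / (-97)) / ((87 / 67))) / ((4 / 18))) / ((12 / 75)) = -8.26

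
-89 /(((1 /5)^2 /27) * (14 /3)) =-180225 /14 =-12873.21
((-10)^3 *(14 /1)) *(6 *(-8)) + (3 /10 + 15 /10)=3360009 /5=672001.80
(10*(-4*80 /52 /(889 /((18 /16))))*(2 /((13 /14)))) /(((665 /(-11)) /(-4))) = -31680 /2854579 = -0.01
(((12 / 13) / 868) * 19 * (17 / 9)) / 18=323 / 152334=0.00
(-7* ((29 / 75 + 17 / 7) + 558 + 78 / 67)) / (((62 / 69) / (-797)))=181180176103 / 51925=3489266.75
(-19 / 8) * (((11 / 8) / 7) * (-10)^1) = 4.67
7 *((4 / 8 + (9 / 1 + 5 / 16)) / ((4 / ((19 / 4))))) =20881 / 256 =81.57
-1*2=-2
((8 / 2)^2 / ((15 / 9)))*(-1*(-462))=22176 / 5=4435.20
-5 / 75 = -1 / 15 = -0.07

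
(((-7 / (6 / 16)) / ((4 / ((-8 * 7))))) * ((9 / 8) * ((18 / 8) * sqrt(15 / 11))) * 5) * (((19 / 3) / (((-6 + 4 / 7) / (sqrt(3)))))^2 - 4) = 321.86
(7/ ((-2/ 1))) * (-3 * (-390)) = -4095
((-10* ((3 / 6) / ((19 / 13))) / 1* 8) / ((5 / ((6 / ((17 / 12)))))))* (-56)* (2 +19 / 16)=78624 / 19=4138.11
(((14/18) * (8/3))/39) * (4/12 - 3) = -448/3159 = -0.14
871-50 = 821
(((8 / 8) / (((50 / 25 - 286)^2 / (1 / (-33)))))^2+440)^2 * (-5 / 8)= -121000.00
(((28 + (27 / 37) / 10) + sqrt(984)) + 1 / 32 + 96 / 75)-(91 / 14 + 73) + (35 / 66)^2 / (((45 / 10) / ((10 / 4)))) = -14493743027 / 290109600 + 2 *sqrt(246) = -18.59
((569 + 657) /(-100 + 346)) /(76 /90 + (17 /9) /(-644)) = 1973860 /333289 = 5.92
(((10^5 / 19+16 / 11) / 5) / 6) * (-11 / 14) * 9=-825228 / 665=-1240.94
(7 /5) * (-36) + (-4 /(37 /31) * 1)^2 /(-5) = -360364 /6845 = -52.65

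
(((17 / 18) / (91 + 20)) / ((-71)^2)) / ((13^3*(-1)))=-17 / 22128003846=-0.00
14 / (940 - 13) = 0.02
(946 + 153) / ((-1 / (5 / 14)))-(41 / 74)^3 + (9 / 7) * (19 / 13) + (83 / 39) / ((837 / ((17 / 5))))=-390.78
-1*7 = -7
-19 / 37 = -0.51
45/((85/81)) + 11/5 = 3832/85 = 45.08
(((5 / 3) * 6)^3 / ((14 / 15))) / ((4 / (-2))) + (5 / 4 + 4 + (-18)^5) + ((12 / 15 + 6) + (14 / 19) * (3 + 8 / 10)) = -264612441 / 140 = -1890088.86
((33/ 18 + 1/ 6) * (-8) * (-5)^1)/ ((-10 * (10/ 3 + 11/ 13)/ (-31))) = 9672/ 163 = 59.34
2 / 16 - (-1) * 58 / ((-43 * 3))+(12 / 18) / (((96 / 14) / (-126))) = -12977 / 1032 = -12.57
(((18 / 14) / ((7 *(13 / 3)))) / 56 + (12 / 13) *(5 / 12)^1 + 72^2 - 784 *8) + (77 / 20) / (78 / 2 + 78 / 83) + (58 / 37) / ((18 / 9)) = -1828785637513 / 1682826600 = -1086.73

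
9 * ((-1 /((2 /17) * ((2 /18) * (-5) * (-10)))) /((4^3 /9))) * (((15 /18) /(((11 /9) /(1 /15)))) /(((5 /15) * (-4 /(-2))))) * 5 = -37179 /56320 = -0.66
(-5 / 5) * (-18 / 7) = 18 / 7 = 2.57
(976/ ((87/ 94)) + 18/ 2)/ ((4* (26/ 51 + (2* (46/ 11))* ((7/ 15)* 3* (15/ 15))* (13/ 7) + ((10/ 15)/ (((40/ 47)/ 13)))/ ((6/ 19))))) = 519076470/ 106404103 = 4.88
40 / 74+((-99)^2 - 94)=359179 / 37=9707.54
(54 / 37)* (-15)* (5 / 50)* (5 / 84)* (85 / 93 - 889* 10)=37200825 / 32116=1158.33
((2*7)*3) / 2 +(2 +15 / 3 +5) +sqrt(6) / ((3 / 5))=37.08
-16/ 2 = -8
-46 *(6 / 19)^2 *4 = -18.35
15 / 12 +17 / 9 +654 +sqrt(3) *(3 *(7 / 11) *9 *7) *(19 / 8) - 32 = 25137 *sqrt(3) / 88 +22505 / 36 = 1119.90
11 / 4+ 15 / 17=247 / 68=3.63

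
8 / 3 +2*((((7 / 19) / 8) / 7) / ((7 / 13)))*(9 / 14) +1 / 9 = 187253 / 67032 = 2.79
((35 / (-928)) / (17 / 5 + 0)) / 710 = -35 / 2240192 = -0.00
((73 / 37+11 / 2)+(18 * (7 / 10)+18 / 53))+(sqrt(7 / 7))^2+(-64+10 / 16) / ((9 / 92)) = -18426166 / 29415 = -626.42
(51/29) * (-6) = -306/29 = -10.55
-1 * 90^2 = -8100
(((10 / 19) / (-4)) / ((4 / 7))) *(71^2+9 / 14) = -352915 / 304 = -1160.90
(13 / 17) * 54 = 702 / 17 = 41.29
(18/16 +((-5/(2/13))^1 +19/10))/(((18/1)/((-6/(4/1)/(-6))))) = -0.41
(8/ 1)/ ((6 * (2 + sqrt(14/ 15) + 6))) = 80/ 473 - 2 * sqrt(210)/ 1419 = 0.15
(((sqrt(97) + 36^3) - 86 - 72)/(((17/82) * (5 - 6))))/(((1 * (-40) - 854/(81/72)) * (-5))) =-8578881/152830 - 369 * sqrt(97)/305660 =-56.15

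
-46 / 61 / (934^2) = -23 / 26606858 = -0.00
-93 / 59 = -1.58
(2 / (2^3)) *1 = 1 / 4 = 0.25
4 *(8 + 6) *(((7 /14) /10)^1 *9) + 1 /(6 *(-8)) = 6043 /240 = 25.18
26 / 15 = 1.73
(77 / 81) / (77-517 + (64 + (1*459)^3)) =77 / 7832878443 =0.00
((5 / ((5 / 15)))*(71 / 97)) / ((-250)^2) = 0.00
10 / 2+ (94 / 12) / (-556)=16633 / 3336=4.99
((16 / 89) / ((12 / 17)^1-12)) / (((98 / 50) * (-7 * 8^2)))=0.00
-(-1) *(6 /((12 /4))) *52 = 104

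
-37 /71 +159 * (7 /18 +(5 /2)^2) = 898913 /852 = 1055.06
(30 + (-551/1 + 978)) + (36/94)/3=457.13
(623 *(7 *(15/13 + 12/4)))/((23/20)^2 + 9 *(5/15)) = 13456800/3211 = 4190.84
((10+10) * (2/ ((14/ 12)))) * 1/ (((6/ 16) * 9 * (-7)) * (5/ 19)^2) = -46208/ 2205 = -20.96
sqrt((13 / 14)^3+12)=5 * sqrt(19670) / 196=3.58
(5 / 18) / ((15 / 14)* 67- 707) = -35 / 80037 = -0.00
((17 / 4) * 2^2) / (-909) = -17 / 909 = -0.02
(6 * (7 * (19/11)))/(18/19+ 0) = 2527/33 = 76.58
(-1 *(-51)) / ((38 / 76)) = 102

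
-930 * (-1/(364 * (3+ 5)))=465/1456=0.32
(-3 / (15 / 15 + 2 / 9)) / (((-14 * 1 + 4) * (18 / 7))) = 21 / 220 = 0.10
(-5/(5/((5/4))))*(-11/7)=55/28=1.96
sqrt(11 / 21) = sqrt(231) / 21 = 0.72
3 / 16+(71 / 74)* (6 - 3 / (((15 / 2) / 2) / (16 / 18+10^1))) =-64301 / 26640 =-2.41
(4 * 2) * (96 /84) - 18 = -62 /7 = -8.86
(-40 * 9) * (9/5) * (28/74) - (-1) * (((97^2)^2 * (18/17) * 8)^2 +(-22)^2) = 6013129851481027095556/10693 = 562342640183393537.41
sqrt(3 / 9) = sqrt(3) / 3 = 0.58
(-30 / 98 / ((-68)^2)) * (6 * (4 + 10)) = -45 / 8092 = -0.01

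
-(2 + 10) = -12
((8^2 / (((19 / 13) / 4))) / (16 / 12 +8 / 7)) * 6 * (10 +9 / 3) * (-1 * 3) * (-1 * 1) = 314496 / 19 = 16552.42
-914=-914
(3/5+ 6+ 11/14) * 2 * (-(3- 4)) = 517/35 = 14.77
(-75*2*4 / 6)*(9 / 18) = -50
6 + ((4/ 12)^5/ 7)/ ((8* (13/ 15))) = 353813/ 58968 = 6.00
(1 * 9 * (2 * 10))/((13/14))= 2520/13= 193.85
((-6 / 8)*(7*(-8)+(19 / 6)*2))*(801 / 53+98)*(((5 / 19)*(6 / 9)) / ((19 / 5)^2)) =111656875 / 2181162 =51.19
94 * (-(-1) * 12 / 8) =141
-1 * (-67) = 67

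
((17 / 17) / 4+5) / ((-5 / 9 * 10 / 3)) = -567 / 200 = -2.84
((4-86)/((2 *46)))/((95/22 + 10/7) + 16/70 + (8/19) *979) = -299915/140715357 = -0.00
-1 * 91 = -91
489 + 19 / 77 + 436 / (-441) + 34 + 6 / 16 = 20282345 / 38808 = 522.63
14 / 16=7 / 8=0.88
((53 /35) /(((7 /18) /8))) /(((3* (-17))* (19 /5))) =-2544 /15827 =-0.16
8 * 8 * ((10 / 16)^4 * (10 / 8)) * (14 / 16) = 21875 / 2048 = 10.68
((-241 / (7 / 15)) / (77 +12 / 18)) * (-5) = 54225 / 1631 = 33.25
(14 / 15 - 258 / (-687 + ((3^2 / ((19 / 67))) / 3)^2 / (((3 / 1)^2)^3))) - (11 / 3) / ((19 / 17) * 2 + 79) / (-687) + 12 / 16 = 1177025836463273 / 571641262507980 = 2.06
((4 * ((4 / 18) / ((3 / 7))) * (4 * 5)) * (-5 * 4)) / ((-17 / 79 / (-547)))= -967971200 / 459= -2108869.72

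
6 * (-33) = -198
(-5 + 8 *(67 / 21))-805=-16474 / 21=-784.48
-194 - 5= -199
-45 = -45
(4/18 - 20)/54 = -0.37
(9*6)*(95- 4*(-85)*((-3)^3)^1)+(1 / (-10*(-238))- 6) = -1167618479 / 2380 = -490596.00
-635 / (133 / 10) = -6350 / 133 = -47.74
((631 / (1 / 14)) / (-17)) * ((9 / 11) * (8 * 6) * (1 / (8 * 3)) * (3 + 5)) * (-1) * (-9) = -11448864 / 187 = -61223.87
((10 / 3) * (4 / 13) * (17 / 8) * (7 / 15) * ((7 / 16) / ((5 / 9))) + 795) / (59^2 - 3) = 827633 / 3617120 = 0.23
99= 99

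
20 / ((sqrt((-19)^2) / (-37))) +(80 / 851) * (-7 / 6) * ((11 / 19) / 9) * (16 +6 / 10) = -17054108 / 436563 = -39.06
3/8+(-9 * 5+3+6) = -285/8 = -35.62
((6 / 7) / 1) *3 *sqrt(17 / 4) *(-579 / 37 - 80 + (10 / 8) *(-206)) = -235197 *sqrt(17) / 518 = -1872.09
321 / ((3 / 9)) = 963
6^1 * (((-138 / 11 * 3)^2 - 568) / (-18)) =-102668 / 363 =-282.83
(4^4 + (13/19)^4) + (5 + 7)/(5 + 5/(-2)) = 170081389/651605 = 261.02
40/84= 10/21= 0.48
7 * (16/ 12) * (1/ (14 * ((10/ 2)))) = 2/ 15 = 0.13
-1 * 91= -91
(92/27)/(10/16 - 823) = -736/177633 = -0.00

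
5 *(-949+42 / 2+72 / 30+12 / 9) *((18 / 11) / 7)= -83184 / 77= -1080.31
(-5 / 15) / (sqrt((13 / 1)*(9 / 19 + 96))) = -0.01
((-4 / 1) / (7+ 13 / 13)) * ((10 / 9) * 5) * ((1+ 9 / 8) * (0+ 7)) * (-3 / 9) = 2975 / 216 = 13.77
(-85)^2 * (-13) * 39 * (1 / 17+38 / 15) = -9495265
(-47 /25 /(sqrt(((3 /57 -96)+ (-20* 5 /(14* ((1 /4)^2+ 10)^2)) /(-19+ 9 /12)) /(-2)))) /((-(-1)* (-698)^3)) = 7567* sqrt(52095931930826) /68426896956911575800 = 0.00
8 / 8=1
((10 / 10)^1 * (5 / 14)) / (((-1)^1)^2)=5 / 14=0.36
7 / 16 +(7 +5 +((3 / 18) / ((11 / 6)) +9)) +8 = 5197 / 176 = 29.53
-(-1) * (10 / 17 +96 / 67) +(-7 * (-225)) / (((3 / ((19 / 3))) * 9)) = 3807893 / 10251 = 371.47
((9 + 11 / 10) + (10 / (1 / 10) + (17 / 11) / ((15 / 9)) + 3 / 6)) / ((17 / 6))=36804 / 935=39.36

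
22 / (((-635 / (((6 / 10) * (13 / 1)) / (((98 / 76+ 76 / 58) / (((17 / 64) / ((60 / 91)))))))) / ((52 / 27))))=-1584606023 / 19648170000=-0.08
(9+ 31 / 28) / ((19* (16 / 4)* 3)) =283 / 6384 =0.04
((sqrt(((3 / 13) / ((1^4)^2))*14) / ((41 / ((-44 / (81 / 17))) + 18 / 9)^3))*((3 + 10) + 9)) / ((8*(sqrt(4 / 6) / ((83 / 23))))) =-286574032272*sqrt(91) / 1817438796875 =-1.50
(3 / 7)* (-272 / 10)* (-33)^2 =-444312 / 35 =-12694.63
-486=-486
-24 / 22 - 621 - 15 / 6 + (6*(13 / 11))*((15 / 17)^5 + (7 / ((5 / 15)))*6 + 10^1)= 10731893575 / 31236854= 343.57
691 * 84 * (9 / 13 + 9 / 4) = 2220183 / 13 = 170783.31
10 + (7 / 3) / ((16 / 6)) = 87 / 8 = 10.88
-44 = -44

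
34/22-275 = -3008/11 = -273.45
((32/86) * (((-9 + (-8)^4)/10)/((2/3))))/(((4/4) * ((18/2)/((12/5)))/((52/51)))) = 3400384/54825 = 62.02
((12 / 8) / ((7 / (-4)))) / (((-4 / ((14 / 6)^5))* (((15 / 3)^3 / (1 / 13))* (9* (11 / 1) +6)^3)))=7 / 888468750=0.00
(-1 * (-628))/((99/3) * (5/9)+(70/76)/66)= 1575024/46015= 34.23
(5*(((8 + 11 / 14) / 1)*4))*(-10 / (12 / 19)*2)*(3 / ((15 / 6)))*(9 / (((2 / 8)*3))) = -560880 / 7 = -80125.71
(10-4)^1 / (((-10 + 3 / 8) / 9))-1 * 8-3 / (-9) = -3067 / 231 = -13.28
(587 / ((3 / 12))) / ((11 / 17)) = 39916 / 11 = 3628.73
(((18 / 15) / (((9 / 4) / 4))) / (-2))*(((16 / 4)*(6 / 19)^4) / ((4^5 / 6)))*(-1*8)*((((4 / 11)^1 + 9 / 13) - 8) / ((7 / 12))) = -15443136 / 652256605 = -0.02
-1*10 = -10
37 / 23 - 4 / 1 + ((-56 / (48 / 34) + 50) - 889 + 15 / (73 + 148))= -13434218 / 15249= -880.99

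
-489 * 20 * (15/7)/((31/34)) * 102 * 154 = -11192623200/31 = -361052361.29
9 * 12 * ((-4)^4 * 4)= 110592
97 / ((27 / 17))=1649 / 27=61.07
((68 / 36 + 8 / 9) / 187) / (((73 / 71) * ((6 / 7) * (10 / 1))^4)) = 170471 / 63690105600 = 0.00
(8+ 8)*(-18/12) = -24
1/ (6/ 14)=7/ 3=2.33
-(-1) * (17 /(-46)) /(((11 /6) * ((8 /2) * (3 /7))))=-119 /1012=-0.12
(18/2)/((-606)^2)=1/40804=0.00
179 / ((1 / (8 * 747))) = 1069704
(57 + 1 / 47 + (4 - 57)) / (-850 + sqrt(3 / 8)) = -0.00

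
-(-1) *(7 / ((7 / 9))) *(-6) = -54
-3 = -3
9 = 9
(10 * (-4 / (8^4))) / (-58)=5 / 29696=0.00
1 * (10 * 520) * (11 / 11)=5200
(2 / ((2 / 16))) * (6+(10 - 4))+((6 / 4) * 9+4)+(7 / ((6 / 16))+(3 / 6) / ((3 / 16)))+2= 1397 / 6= 232.83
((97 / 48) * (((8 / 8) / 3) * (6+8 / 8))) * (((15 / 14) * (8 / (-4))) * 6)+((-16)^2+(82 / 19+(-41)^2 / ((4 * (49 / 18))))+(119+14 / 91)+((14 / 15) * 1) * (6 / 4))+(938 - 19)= 674680373 / 484120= 1393.62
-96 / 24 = -4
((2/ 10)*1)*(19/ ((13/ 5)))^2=1805/ 169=10.68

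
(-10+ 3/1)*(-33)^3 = 251559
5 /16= 0.31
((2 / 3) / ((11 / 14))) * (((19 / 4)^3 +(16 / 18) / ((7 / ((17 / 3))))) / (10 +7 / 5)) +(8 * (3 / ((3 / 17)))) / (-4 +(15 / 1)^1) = 16571867 / 812592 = 20.39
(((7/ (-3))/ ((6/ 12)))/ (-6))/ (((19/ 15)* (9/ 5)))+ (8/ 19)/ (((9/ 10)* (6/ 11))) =205/ 171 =1.20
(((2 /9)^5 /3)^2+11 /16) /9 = 345191672083 /4518872583696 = 0.08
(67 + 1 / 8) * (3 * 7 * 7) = 78939 / 8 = 9867.38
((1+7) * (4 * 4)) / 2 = 64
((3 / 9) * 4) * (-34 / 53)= -136 / 159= -0.86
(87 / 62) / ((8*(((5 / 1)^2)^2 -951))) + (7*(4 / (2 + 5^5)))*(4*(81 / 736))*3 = 131265321 / 11629338016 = 0.01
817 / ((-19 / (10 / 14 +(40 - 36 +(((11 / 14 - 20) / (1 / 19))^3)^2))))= -766485143163715677877435 / 7529536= -101797128423811995.57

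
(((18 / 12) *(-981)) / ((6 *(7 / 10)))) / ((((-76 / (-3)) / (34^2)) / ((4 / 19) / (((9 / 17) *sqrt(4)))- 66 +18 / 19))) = 2620095675 / 2527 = 1036840.39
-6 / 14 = -3 / 7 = -0.43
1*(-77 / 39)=-77 / 39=-1.97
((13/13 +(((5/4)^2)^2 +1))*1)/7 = 0.63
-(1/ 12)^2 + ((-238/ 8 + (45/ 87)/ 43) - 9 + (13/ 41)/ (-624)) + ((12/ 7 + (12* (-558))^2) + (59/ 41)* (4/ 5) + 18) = 1444180831811807/ 32210010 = 44836398.12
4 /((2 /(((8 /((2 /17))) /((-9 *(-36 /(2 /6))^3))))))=17 /1417176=0.00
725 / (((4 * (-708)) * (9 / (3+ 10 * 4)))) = -31175 / 25488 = -1.22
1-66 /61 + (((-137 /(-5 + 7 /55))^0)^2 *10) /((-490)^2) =-119989 /1464610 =-0.08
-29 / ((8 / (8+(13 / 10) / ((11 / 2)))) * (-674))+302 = 89574257 / 296560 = 302.04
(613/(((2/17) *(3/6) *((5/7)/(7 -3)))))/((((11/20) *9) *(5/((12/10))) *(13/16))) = 37348864/10725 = 3482.41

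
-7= -7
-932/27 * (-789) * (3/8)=61279/6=10213.17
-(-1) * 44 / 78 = 0.56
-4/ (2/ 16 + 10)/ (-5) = 32/ 405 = 0.08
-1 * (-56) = 56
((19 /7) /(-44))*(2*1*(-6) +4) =38 /77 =0.49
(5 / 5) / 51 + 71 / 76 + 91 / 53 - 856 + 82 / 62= -5425806493 / 6368268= -852.01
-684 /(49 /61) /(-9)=4636 /49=94.61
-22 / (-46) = 0.48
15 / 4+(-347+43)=-1201 / 4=-300.25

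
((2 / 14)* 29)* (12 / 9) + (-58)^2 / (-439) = -2.14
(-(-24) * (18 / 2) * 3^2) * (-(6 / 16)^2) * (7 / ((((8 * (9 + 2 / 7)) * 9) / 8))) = -11907 / 520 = -22.90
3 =3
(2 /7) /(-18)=-1 /63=-0.02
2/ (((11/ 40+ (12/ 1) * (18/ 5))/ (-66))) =-5280/ 1739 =-3.04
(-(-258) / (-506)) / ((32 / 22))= -129 / 368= -0.35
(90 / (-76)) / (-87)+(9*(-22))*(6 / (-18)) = 72747 / 1102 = 66.01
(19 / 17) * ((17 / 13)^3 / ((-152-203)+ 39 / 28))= -153748 / 21752497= -0.01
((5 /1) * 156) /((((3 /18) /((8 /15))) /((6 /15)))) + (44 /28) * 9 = 35439 /35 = 1012.54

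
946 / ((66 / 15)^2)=1075 / 22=48.86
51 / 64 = 0.80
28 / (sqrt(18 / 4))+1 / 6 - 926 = -5555 / 6+28 *sqrt(2) / 3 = -912.63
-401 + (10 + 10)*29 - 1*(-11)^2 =58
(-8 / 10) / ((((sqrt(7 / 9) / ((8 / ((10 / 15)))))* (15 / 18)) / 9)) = -7776* sqrt(7) / 175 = -117.56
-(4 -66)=62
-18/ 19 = -0.95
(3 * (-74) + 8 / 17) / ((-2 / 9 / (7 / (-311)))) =-118629 / 5287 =-22.44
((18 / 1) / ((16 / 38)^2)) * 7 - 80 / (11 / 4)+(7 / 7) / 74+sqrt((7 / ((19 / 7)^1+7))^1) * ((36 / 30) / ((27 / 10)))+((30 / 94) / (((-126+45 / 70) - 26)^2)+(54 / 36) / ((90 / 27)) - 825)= -142.53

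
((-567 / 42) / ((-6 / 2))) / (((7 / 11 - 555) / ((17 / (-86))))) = 1683 / 1048856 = 0.00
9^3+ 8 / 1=737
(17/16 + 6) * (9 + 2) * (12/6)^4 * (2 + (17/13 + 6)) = 150403/13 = 11569.46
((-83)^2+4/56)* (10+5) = 1446705/14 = 103336.07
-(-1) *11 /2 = 11 /2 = 5.50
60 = 60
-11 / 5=-2.20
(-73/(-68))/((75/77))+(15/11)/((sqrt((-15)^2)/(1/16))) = 1.11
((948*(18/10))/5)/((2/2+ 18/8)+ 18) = 34128/2125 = 16.06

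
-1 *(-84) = 84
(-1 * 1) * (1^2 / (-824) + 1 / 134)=-345 / 55208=-0.01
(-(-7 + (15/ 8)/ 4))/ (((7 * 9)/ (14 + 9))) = 4807/ 2016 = 2.38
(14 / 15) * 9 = 42 / 5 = 8.40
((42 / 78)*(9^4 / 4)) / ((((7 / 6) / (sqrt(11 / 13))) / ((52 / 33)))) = 13122*sqrt(143) / 143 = 1097.32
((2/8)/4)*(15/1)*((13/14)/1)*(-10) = -8.71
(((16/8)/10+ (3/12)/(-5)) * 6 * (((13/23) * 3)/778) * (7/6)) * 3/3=819/357880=0.00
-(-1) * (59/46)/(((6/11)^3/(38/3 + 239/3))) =21752533/29808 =729.75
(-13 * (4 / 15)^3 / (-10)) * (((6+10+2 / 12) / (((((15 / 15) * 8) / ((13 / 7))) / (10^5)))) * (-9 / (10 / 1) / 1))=-524576 / 63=-8326.60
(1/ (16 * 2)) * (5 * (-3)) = -0.47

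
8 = 8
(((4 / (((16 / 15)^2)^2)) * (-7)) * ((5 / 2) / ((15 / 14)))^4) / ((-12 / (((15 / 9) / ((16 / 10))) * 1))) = 262609375 / 4718592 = 55.65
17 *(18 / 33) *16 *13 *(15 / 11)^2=4773600 / 1331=3586.48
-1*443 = -443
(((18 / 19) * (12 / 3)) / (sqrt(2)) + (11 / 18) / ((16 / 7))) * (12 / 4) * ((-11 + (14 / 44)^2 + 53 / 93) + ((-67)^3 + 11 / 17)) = -2071372132899 * sqrt(2) / 1211573 - 1611067214477 / 6678144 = -2659062.39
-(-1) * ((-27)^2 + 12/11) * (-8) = -64248/11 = -5840.73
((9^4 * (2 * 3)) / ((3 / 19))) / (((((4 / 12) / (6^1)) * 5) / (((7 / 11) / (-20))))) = -7853517 / 275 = -28558.24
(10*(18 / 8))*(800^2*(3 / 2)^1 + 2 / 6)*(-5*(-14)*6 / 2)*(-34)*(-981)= 151293796532550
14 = 14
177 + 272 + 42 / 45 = 449.93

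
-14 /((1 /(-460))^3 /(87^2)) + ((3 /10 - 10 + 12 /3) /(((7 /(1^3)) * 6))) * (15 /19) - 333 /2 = 10314306575833.39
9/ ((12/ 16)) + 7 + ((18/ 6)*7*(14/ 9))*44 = 1456.33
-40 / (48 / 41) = -205 / 6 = -34.17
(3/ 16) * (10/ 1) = 15/ 8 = 1.88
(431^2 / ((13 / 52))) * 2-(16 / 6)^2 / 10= 66873928 / 45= 1486087.29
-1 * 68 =-68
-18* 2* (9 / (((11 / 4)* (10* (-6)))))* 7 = 756 / 55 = 13.75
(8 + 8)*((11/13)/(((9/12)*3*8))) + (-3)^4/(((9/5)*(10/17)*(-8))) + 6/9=-15245/1872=-8.14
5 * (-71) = -355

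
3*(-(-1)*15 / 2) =45 / 2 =22.50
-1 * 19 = -19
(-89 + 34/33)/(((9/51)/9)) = -49351/11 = -4486.45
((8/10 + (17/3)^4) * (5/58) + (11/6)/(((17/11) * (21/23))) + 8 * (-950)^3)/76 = -1917303103770043/21244356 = -90249998.81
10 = 10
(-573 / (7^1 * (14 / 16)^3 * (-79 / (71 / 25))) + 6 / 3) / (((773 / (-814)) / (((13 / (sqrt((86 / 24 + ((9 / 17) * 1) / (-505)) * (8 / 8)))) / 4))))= -160389500986 * sqrt(9504805485) / 1352759003768725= -11.56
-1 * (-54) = 54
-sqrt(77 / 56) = -sqrt(22) / 4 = -1.17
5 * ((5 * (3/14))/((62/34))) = 1275/434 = 2.94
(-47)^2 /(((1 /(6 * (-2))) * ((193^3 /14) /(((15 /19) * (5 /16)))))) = -0.01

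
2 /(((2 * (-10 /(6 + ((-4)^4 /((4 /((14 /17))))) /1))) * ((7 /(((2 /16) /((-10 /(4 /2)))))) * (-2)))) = -499 /47600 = -0.01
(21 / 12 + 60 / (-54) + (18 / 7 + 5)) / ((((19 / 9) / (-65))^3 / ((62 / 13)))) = -109749846375 / 96026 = -1142918.03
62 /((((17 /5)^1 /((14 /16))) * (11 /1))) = 1085 /748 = 1.45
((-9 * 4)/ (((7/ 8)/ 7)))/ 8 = -36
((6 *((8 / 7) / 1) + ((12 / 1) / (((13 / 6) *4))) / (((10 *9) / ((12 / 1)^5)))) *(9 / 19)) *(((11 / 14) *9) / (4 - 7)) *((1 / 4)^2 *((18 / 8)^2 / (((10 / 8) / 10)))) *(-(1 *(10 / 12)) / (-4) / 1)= -874544121 / 387296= -2258.08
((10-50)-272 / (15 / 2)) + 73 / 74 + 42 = -36941 / 1110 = -33.28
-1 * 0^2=0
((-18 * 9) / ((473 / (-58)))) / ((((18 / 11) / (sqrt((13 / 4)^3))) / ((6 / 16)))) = 10179 * sqrt(13) / 1376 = 26.67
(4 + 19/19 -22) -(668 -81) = -604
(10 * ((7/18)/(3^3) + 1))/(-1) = -2465/243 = -10.14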